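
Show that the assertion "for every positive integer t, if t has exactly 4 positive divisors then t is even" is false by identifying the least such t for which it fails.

t = 15

A counterexample is any positive integer t such that t has exactly 4 positive divisors but t is odd; we check each in order.
t = 6: divisors of 6: 1, 2, 3, 6; 6 is even.
t = 8: divisors of 8: 1, 2, 4, 8; 8 is even.
t = 10: divisors of 10: 1, 2, 5, 10; 10 is even.
t = 14: divisors of 14: 1, 2, 7, 14; 14 is even.
t = 15: divisors of 15: 1, 3, 5, 15; 15 is odd.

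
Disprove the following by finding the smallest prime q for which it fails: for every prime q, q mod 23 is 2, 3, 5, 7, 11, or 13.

q = 17

A counterexample is any prime q such that the claim fails; we check each in order.
The first 6 eligible values, up to q = 13, all satisfy the conclusion.
q = 17: 17 mod 23 = 17 — not in {2, 3, 5, 7, 11, 13}.
Hence q = 17 is a counterexample.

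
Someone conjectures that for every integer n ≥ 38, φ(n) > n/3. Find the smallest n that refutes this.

n = 42

A counterexample is any integer n ≥ 38 such that the claim fails; we check each in order.
n = 38: φ(38) = 18 and 38/3 = 38/3, so φ(38) > 38/3.
n = 39: φ(39) = 24 and 39/3 = 13, so φ(39) > 39/3.
n = 40: φ(40) = 16 and 40/3 = 40/3, so φ(40) > 40/3.
n = 41: φ(41) = 40 and 41/3 = 41/3, so φ(41) > 41/3.
n = 42: φ(42) = 12 and 42/3 = 14, so φ(42) ≤ 42/3.
So n = 42 is the smallest counterexample.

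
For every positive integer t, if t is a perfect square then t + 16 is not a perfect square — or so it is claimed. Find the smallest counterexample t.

t = 9

We need the least positive integer t for which t is a perfect square but t + 16 is a perfect square.
t = 1: 1 + 16 = 17, not a perfect square.
t = 4: 4 + 16 = 20, not a perfect square.
t = 9: 9 = 3² and 9 + 16 = 25 = 5².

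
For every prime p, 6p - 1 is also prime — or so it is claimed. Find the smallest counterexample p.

p = 11

A counterexample is any prime p such that 6p - 1 is not prime; we check each in order.
For p = 2, 3, 5, 7 the conclusion holds.
p = 11: 6p - 1 = 65 = 5 × 13, not prime.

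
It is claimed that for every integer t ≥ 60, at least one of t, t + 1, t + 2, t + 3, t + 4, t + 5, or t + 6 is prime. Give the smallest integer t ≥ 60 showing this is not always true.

t = 90

For t = 60, 61, 62, 63, …, 87, 88, 89 the conclusion holds.
t = 90: 90 = 2 × 45; 91 = 7 × 13; 92 = 2 × 46; 93 = 3 × 31; 94 = 2 × 47; 95 = 5 × 19; 96 = 2 × 48 — all composite.
So t = 90 is the smallest counterexample.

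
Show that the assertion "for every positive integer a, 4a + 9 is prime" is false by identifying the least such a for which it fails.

a = 3

a = 1: 4a + 9 = 13, prime.
a = 2: 4a + 9 = 17, prime.
a = 3: 4a + 9 = 21 = 3 × 7, composite.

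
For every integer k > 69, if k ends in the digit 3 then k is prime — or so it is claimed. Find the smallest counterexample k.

k = 93

Check each integer k > 69 in order until k ends in the digit 3 but k is not prime.
For k = 73, 83 the conclusion holds.
k = 93: 93 ends in 3; 93 = 3 × 31, composite.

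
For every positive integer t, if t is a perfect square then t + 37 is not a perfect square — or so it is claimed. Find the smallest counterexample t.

A counterexample is any positive integer t such that t is a perfect square but t + 37 is a perfect square; we check each in order.
The first 17 eligible values, up to t = 289, all satisfy the conclusion.
t = 324: 324 = 18² and 324 + 37 = 361 = 19².
Thus t = 324 disproves the claim, and no smaller t works.

t = 324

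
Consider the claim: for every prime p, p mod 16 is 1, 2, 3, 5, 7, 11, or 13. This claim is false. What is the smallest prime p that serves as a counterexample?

p = 31

A counterexample is any prime p such that the claim fails; we check each in order.
The first 10 eligible values, up to p = 29, all satisfy the conclusion.
p = 31: 31 mod 16 = 15 — not in {1, 2, 3, 5, 7, 11, 13}.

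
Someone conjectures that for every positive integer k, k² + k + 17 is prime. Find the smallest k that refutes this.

For k = 1, 2, 3, 4, …, 13, 14, 15 the conclusion holds.
k = 16: k² + k + 17 = 289 = 17 × 17, composite.
Thus k = 16 disproves the claim, and no smaller k works.

k = 16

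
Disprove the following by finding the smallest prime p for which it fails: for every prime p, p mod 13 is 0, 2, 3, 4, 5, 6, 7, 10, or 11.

p = 47

Check each prime p in order until the claim fails.
The first 14 eligible values, up to p = 43, all satisfy the conclusion.
p = 47: 47 mod 13 = 8 — not in {0, 2, 3, 4, 5, 6, 7, 10, 11}.
So p = 47 is the smallest counterexample.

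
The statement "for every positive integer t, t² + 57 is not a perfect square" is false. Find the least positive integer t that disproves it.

t = 8

For t = 1, 2, 3, 4, 5, 6, 7 the conclusion holds.
t = 8: 8² + 57 = 121 = 11², a perfect square.
So t = 8 is the smallest counterexample.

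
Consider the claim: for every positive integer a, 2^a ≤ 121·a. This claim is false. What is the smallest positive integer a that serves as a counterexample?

For a = 1, 2, 3, 4, 5, 6, 7, 8, 9, 10 the conclusion holds.
a = 11: 2^a = 2048 and 121·a = 1331, so 2048 > 1331.

a = 11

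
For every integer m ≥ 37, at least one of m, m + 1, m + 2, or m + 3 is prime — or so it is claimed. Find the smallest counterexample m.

m = 48

We need the least integer m ≥ 37 for which m, m + 1, m + 2, m + 3 are all composite.
The first 11 eligible values, up to m = 47, all satisfy the conclusion.
m = 48: 48 = 2 × 24; 49 = 7 × 7; 50 = 2 × 25; 51 = 3 × 17 — all composite.
Thus m = 48 disproves the claim, and no smaller m works.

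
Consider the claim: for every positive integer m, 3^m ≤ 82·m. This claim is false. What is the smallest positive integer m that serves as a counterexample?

Check each positive integer m in order until 3^m > 82·m.
m = 1: 3^m = 3 and 82·m = 82, so 3 ≤ 82.
m = 2: 3^m = 9 and 82·m = 164, so 9 ≤ 164.
m = 3: 3^m = 27 and 82·m = 246, so 27 ≤ 246.
m = 4: 3^m = 81 and 82·m = 328, so 81 ≤ 328.
m = 5: 3^m = 243 and 82·m = 410, so 243 ≤ 410.
m = 6: 3^m = 729 and 82·m = 492, so 729 > 492.
Thus m = 6 disproves the claim, and no smaller m works.

m = 6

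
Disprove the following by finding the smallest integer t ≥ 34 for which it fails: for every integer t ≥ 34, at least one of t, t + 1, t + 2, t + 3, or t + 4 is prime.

t = 48

Check each integer t ≥ 34 in order until t, t + 1, t + 2, t + 3, t + 4 are all composite.
For t = 34, 35, 36, 37, …, 45, 46, 47 the conclusion holds.
t = 48: 48 = 2 × 24; 49 = 7 × 7; 50 = 2 × 25; 51 = 3 × 17; 52 = 2 × 26 — all composite.
Hence t = 48 is a counterexample.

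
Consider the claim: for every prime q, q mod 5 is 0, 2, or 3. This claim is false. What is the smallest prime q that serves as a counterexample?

A counterexample is any prime q such that the claim fails; we check each in order.
q = 2: 2 mod 5 = 2.
q = 3: 3 mod 5 = 3.
q = 5: 5 mod 5 = 0.
q = 7: 7 mod 5 = 2.
q = 11: 11 mod 5 = 1 — not in {0, 2, 3}.
So q = 11 is the smallest counterexample.

q = 11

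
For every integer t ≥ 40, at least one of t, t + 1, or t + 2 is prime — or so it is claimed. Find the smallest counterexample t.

For t = 40, 41, 42, 43 the conclusion holds.
t = 44: 44 = 2 × 22; 45 = 3 × 15; 46 = 2 × 23 — all composite.

t = 44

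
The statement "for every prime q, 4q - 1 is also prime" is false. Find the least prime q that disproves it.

q = 7

A counterexample is any prime q such that 4q - 1 is not prime; we check each in order.
For q = 2, 3, 5 the conclusion holds.
q = 7: 4q - 1 = 27 = 3 × 9, not prime.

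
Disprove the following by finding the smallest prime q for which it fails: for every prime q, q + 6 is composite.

q = 5

A counterexample is any prime q such that q + 6 is prime; we check each in order.
q = 2: q + 6 = 8 = 2 × 4, composite.
q = 3: q + 6 = 9 = 3 × 3, composite.
q = 5: q + 6 = 11, prime — not composite.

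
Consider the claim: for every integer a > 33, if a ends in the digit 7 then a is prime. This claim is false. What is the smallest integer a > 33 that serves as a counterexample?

We need the least integer a > 33 for which a ends in the digit 7 but a is not prime.
a = 37: 37 ends in 7 and is prime.
a = 47: 47 ends in 7 and is prime.
a = 57: 57 ends in 7; 57 = 3 × 19, composite.
So a = 57 is the smallest counterexample.

a = 57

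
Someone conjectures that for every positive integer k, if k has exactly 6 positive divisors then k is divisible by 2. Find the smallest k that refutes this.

Check each positive integer k in order until k has exactly 6 positive divisors but k is not divisible by 2.
The first 6 eligible values, up to k = 44, all satisfy the conclusion.
k = 45: τ(45) = 6; 45 mod 2 = 1.

k = 45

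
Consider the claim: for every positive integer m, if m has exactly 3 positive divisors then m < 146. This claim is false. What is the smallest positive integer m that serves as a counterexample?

m = 169

A counterexample is any positive integer m such that m has exactly 3 positive divisors but the claim fails; we check each in order.
m = 4: τ(4) = 3; 4 < 146.
m = 9: τ(9) = 3; 9 < 146.
m = 25: τ(25) = 3; 25 < 146.
m = 49: τ(49) = 3; 49 < 146.
m = 121: τ(121) = 3; 121 < 146.
m = 169: τ(169) = 3; 169 ≥ 146.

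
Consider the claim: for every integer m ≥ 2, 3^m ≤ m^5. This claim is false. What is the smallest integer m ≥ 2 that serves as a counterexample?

A counterexample is any integer m ≥ 2 such that 3^m > m^5; we check each in order.
For m = 2, 3, 4, 5, 6, 7, 8, 9, 10 the conclusion holds.
m = 11: 3^m = 177147 and m^5 = 161051, so 177147 > 161051.
Hence m = 11 is a counterexample.

m = 11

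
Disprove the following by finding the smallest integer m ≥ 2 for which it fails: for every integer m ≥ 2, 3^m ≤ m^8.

m = 23

We need the least integer m ≥ 2 for which 3^m > m^8.
For m = 2, 3, 4, 5, …, 20, 21, 22 the conclusion holds.
m = 23: 3^m = 94143178827 and m^8 = 78310985281, so 94143178827 > 78310985281.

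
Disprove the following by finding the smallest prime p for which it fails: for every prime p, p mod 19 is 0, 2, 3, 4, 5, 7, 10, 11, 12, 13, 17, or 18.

Check each prime p in order until the claim fails.
For p = 2, 3, 5, 7, …, 37, 41, 43 the conclusion holds.
p = 47: 47 mod 19 = 9 — not in {0, 2, 3, 4, 5, 7, 10, 11, 12, 13, 17, 18}.
Hence p = 47 is a counterexample.

p = 47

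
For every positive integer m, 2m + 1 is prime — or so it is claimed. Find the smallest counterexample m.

m = 4

A counterexample is any positive integer m such that 2m + 1 is not prime; we check each in order.
For m = 1, 2, 3 the conclusion holds.
m = 4: 2m + 1 = 9 = 3 × 3, composite.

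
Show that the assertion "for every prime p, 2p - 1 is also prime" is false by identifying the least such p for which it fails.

p = 5

For p = 2, 3 the conclusion holds.
p = 5: 2p - 1 = 9 = 3 × 3, not prime.
Thus p = 5 disproves the claim, and no smaller p works.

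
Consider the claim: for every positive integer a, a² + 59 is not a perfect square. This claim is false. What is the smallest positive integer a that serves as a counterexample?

a = 29

We need the least positive integer a for which a² + 59 is a perfect square.
For a = 1, 2, 3, 4, …, 26, 27, 28 the conclusion holds.
a = 29: 29² + 59 = 900 = 30², a perfect square.
Thus a = 29 disproves the claim, and no smaller a works.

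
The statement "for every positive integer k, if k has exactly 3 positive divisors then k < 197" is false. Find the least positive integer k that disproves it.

Check each positive integer k in order until k has exactly 3 positive divisors but the claim fails.
k = 4: τ(4) = 3; 4 < 197.
k = 9: τ(9) = 3; 9 < 197.
k = 25: τ(25) = 3; 25 < 197.
k = 49: τ(49) = 3; 49 < 197.
k = 121: τ(121) = 3; 121 < 197.
k = 169: τ(169) = 3; 169 < 197.
k = 289: τ(289) = 3; 289 ≥ 197.

k = 289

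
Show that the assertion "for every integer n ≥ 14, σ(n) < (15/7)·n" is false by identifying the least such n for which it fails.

n = 18

A counterexample is any integer n ≥ 14 such that the claim fails; we check each in order.
The first 4 eligible values, up to n = 17, all satisfy the conclusion.
n = 18: σ(18) = 39; 39 ≥ 270/7.
Hence n = 18 is a counterexample.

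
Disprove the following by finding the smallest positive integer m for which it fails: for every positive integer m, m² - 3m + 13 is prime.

m = 12

Check each positive integer m in order until m² - 3m + 13 is not prime.
The first 11 eligible values, up to m = 11, all satisfy the conclusion.
m = 12: m² - 3m + 13 = 121 = 11 × 11, composite.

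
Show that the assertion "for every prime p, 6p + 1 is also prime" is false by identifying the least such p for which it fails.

p = 2: 6p + 1 = 13, prime.
p = 3: 6p + 1 = 19, prime.
p = 5: 6p + 1 = 31, prime.
p = 7: 6p + 1 = 43, prime.
p = 11: 6p + 1 = 67, prime.
p = 13: 6p + 1 = 79, prime.
p = 17: 6p + 1 = 103, prime.
p = 19: 6p + 1 = 115 = 5 × 23, not prime.

p = 19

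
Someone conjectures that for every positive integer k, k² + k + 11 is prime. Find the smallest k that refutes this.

A counterexample is any positive integer k such that k² + k + 11 is not prime; we check each in order.
For k = 1, 2, 3, 4, 5, 6, 7, 8, 9 the conclusion holds.
k = 10: k² + k + 11 = 121 = 11 × 11, composite.
Thus k = 10 disproves the claim, and no smaller k works.

k = 10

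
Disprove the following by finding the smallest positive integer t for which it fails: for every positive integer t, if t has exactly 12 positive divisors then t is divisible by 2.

For t = 60, 72, 84, 90, …, 294, 306, 308 the conclusion holds.
t = 315: τ(315) = 12; 315 mod 2 = 1.
So t = 315 is the smallest counterexample.

t = 315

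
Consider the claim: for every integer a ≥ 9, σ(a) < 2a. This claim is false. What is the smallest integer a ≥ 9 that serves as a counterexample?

Check each integer a ≥ 9 in order until the claim fails.
For a = 9, 10, 11 the conclusion holds.
a = 12: σ(12) = 28; 28 ≥ 24.

a = 12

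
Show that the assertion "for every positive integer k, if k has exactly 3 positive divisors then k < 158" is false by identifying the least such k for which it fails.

The first 5 eligible values, up to k = 121, all satisfy the conclusion.
k = 169: τ(169) = 3; 169 ≥ 158.
So k = 169 is the smallest counterexample.

k = 169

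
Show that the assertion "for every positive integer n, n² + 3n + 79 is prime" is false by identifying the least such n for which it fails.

We need the least positive integer n for which n² + 3n + 79 is not prime.
n = 1: n² + 3n + 79 = 83, prime.
n = 2: n² + 3n + 79 = 89, prime.
n = 3: n² + 3n + 79 = 97, prime.
n = 4: n² + 3n + 79 = 107, prime.
n = 5: n² + 3n + 79 = 119 = 7 × 17, composite.
Hence n = 5 is a counterexample.

n = 5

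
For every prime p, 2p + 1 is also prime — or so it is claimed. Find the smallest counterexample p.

Check each prime p in order until 2p + 1 is not prime.
For p = 2, 3, 5 the conclusion holds.
p = 7: 2p + 1 = 15 = 3 × 5, not prime.

p = 7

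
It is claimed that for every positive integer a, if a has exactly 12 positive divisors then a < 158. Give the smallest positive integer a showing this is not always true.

a = 160

We need the least positive integer a for which a has exactly 12 positive divisors but the claim fails.
For a = 60, 72, 84, 90, …, 140, 150, 156 the conclusion holds.
a = 160: τ(160) = 12; 160 ≥ 158.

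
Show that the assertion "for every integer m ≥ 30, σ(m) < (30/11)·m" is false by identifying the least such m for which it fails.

m = 60

A counterexample is any integer m ≥ 30 such that the claim fails; we check each in order.
For m = 30, 31, 32, 33, …, 57, 58, 59 the conclusion holds.
m = 60: σ(60) = 168; 168 ≥ 1800/11.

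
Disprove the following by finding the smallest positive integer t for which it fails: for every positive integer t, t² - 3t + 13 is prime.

For t = 1, 2, 3, 4, …, 9, 10, 11 the conclusion holds.
t = 12: t² - 3t + 13 = 121 = 11 × 11, composite.

t = 12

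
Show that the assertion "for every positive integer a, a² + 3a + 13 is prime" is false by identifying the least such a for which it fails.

a = 1: a² + 3a + 13 = 17, prime.
a = 2: a² + 3a + 13 = 23, prime.
a = 3: a² + 3a + 13 = 31, prime.
a = 4: a² + 3a + 13 = 41, prime.
a = 5: a² + 3a + 13 = 53, prime.
a = 6: a² + 3a + 13 = 67, prime.
a = 7: a² + 3a + 13 = 83, prime.
a = 8: a² + 3a + 13 = 101, prime.
a = 9: a² + 3a + 13 = 121 = 11 × 11, composite.
So a = 9 is the smallest counterexample.

a = 9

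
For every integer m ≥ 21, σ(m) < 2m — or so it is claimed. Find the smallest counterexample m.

m = 24

A counterexample is any integer m ≥ 21 such that the claim fails; we check each in order.
For m = 21, 22, 23 the conclusion holds.
m = 24: σ(24) = 60; 60 ≥ 48.
Thus m = 24 disproves the claim, and no smaller m works.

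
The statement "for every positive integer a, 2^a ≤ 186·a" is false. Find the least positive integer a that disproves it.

a = 11

The first 10 eligible values, up to a = 10, all satisfy the conclusion.
a = 11: 2^a = 2048 and 186·a = 2046, so 2048 > 2046.
Hence a = 11 is a counterexample.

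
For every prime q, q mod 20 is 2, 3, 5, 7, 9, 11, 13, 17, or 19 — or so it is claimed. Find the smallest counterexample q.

q = 41

We need the least prime q for which the claim fails.
For q = 2, 3, 5, 7, …, 29, 31, 37 the conclusion holds.
q = 41: 41 mod 20 = 1 — not in {2, 3, 5, 7, 9, 11, 13, 17, 19}.
Thus q = 41 disproves the claim, and no smaller q works.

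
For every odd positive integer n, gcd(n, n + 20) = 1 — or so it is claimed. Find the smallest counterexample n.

We need the least odd positive integer n for which gcd(n, n + 20) > 1.
n = 1: gcd(1, 21) = 1.
n = 3: gcd(3, 23) = 1.
n = 5: gcd(5, 25) = 5.

n = 5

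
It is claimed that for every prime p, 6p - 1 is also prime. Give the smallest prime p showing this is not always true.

For p = 2, 3, 5, 7 the conclusion holds.
p = 11: 6p - 1 = 65 = 5 × 13, not prime.

p = 11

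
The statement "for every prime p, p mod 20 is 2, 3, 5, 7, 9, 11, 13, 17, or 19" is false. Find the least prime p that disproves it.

p = 41

For p = 2, 3, 5, 7, …, 29, 31, 37 the conclusion holds.
p = 41: 41 mod 20 = 1 — not in {2, 3, 5, 7, 9, 11, 13, 17, 19}.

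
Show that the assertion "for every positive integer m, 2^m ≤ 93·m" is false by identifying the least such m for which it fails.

m = 10

A counterexample is any positive integer m such that 2^m > 93·m; we check each in order.
For m = 1, 2, 3, 4, 5, 6, 7, 8, 9 the conclusion holds.
m = 10: 2^m = 1024 and 93·m = 930, so 1024 > 930.
Hence m = 10 is a counterexample.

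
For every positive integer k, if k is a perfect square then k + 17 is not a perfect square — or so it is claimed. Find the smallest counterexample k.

We need the least positive integer k for which k is a perfect square but k + 17 is a perfect square.
The first 7 eligible values, up to k = 49, all satisfy the conclusion.
k = 64: 64 = 8² and 64 + 17 = 81 = 9².
So k = 64 is the smallest counterexample.

k = 64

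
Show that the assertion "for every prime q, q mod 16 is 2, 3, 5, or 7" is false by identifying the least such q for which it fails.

q = 11

We need the least prime q for which the claim fails.
The first 4 eligible values, up to q = 7, all satisfy the conclusion.
q = 11: 11 mod 16 = 11 — not in {2, 3, 5, 7}.
So q = 11 is the smallest counterexample.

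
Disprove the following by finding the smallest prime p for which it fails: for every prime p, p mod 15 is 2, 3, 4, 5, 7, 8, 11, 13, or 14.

We need the least prime p for which the claim fails.
The first 10 eligible values, up to p = 29, all satisfy the conclusion.
p = 31: 31 mod 15 = 1 — not in {2, 3, 4, 5, 7, 8, 11, 13, 14}.
Thus p = 31 disproves the claim, and no smaller p works.

p = 31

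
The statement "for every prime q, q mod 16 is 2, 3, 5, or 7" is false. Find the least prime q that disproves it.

q = 11

Check each prime q in order until the claim fails.
The first 4 eligible values, up to q = 7, all satisfy the conclusion.
q = 11: 11 mod 16 = 11 — not in {2, 3, 5, 7}.
Hence q = 11 is a counterexample.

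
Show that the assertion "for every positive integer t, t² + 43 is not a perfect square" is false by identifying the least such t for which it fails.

t = 21

A counterexample is any positive integer t such that t² + 43 is a perfect square; we check each in order.
For t = 1, 2, 3, 4, …, 18, 19, 20 the conclusion holds.
t = 21: 21² + 43 = 484 = 22², a perfect square.
Thus t = 21 disproves the claim, and no smaller t works.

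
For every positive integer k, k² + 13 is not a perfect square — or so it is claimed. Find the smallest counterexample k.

k = 1: 1² + 13 = 14, not a perfect square.
k = 2: 2² + 13 = 17, not a perfect square.
k = 3: 3² + 13 = 22, not a perfect square.
k = 4: 4² + 13 = 29, not a perfect square.
k = 5: 5² + 13 = 38, not a perfect square.
k = 6: 6² + 13 = 49 = 7², a perfect square.
So k = 6 is the smallest counterexample.

k = 6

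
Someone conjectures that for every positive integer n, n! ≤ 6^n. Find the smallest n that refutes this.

We need the least positive integer n for which n! > 6^n.
For n = 1, 2, 3, 4, …, 11, 12, 13 the conclusion holds.
n = 14: n! = 87178291200 and 6^n = 78364164096, so 87178291200 > 78364164096.
Hence n = 14 is a counterexample.

n = 14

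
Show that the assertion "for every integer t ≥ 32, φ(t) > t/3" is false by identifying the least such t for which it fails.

t = 36

We need the least integer t ≥ 32 for which the claim fails.
The first 4 eligible values, up to t = 35, all satisfy the conclusion.
t = 36: φ(36) = 12 and 36/3 = 12, so φ(36) ≤ 36/3.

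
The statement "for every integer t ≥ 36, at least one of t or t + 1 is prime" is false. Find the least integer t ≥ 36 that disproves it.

t = 38

t = 36: 37 is prime.
t = 37: 37 is prime.
t = 38: 38 = 2 × 19; 39 = 3 × 13 — both composite.
So t = 38 is the smallest counterexample.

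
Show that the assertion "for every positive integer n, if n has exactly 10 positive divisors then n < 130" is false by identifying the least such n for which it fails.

A counterexample is any positive integer n such that n has exactly 10 positive divisors but the claim fails; we check each in order.
n = 48: τ(48) = 10; 48 < 130.
n = 80: τ(80) = 10; 80 < 130.
n = 112: τ(112) = 10; 112 < 130.
n = 162: τ(162) = 10; 162 ≥ 130.
Hence n = 162 is a counterexample.

n = 162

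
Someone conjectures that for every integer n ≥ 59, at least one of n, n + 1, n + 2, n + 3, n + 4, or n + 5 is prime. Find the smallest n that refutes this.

n = 90

For n = 59, 60, 61, 62, …, 87, 88, 89 the conclusion holds.
n = 90: 90 = 2 × 45; 91 = 7 × 13; 92 = 2 × 46; 93 = 3 × 31; 94 = 2 × 47; 95 = 5 × 19 — all composite.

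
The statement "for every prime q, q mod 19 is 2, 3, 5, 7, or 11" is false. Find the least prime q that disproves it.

q = 13

The first 5 eligible values, up to q = 11, all satisfy the conclusion.
q = 13: 13 mod 19 = 13 — not in {2, 3, 5, 7, 11}.
Hence q = 13 is a counterexample.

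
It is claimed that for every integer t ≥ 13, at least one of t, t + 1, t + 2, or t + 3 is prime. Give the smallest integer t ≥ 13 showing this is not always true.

t = 24

For t = 13, 14, 15, 16, …, 21, 22, 23 the conclusion holds.
t = 24: 24 = 2 × 12; 25 = 5 × 5; 26 = 2 × 13; 27 = 3 × 9 — all composite.
Hence t = 24 is a counterexample.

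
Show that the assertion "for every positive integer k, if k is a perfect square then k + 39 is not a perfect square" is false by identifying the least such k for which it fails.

k = 25

Check each positive integer k in order until k is a perfect square but k + 39 is a perfect square.
For k = 1, 4, 9, 16 the conclusion holds.
k = 25: 25 = 5² and 25 + 39 = 64 = 8².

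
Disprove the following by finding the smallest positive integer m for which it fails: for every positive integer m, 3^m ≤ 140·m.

m = 7

A counterexample is any positive integer m such that 3^m > 140·m; we check each in order.
The first 6 eligible values, up to m = 6, all satisfy the conclusion.
m = 7: 3^m = 2187 and 140·m = 980, so 2187 > 980.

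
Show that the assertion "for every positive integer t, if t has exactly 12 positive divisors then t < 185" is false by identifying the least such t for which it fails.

t = 198

We need the least positive integer t for which t has exactly 12 positive divisors but the claim fails.
For t = 60, 72, 84, 90, …, 150, 156, 160 the conclusion holds.
t = 198: τ(198) = 12; 198 ≥ 185.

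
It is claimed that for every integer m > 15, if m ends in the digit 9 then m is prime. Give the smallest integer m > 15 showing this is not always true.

We need the least integer m > 15 for which m ends in the digit 9 but m is not prime.
m = 19: 19 ends in 9 and is prime.
m = 29: 29 ends in 9 and is prime.
m = 39: 39 ends in 9; 39 = 3 × 13, composite.

m = 39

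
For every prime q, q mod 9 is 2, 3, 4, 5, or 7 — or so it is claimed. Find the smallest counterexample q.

The first 6 eligible values, up to q = 13, all satisfy the conclusion.
q = 17: 17 mod 9 = 8 — not in {2, 3, 4, 5, 7}.
So q = 17 is the smallest counterexample.

q = 17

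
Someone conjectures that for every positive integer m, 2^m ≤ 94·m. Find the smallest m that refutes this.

Check each positive integer m in order until 2^m > 94·m.
For m = 1, 2, 3, 4, 5, 6, 7, 8, 9 the conclusion holds.
m = 10: 2^m = 1024 and 94·m = 940, so 1024 > 940.
Thus m = 10 disproves the claim, and no smaller m works.

m = 10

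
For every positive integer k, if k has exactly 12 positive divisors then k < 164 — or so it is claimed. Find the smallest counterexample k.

k = 198

Check each positive integer k in order until k has exactly 12 positive divisors but the claim fails.
The first 12 eligible values, up to k = 160, all satisfy the conclusion.
k = 198: τ(198) = 12; 198 ≥ 164.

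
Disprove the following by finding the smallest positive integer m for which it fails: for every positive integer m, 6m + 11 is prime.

m = 4

A counterexample is any positive integer m such that 6m + 11 is not prime; we check each in order.
For m = 1, 2, 3 the conclusion holds.
m = 4: 6m + 11 = 35 = 5 × 7, composite.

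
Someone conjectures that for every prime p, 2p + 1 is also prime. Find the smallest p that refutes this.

p = 7

We need the least prime p for which 2p + 1 is not prime.
p = 2: 2p + 1 = 5, prime.
p = 3: 2p + 1 = 7, prime.
p = 5: 2p + 1 = 11, prime.
p = 7: 2p + 1 = 15 = 3 × 5, not prime.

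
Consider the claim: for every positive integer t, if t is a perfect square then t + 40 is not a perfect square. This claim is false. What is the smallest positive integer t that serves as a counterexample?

We need the least positive integer t for which t is a perfect square but t + 40 is a perfect square.
t = 1: 1 + 40 = 41, not a perfect square.
t = 4: 4 + 40 = 44, not a perfect square.
t = 9: 9 = 3² and 9 + 40 = 49 = 7².

t = 9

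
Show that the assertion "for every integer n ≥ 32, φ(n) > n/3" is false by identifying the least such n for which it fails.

We need the least integer n ≥ 32 for which the claim fails.
n = 32: φ(32) = 16 and 32/3 = 32/3, so φ(32) > 32/3.
n = 33: φ(33) = 20 and 33/3 = 11, so φ(33) > 33/3.
n = 34: φ(34) = 16 and 34/3 = 34/3, so φ(34) > 34/3.
n = 35: φ(35) = 24 and 35/3 = 35/3, so φ(35) > 35/3.
n = 36: φ(36) = 12 and 36/3 = 12, so φ(36) ≤ 36/3.

n = 36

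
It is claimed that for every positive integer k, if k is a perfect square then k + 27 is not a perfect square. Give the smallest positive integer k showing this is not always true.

k = 9

We need the least positive integer k for which k is a perfect square but k + 27 is a perfect square.
For k = 1, 4 the conclusion holds.
k = 9: 9 = 3² and 9 + 27 = 36 = 6².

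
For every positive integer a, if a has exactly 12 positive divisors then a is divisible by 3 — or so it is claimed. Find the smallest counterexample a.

A counterexample is any positive integer a such that a has exactly 12 positive divisors but a is not divisible by 3; we check each in order.
a = 60: τ(60) = 12; 60 mod 3 = 0.
a = 72: τ(72) = 12; 72 mod 3 = 0.
a = 84: τ(84) = 12; 84 mod 3 = 0.
a = 90: τ(90) = 12; 90 mod 3 = 0.
a = 96: τ(96) = 12; 96 mod 3 = 0.
a = 108: τ(108) = 12; 108 mod 3 = 0.
a = 126: τ(126) = 12; 126 mod 3 = 0.
a = 132: τ(132) = 12; 132 mod 3 = 0.
a = 140: τ(140) = 12; 140 mod 3 = 2.

a = 140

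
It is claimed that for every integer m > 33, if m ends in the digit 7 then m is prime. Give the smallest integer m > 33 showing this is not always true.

m = 57

A counterexample is any integer m > 33 such that m ends in the digit 7 but m is not prime; we check each in order.
For m = 37, 47 the conclusion holds.
m = 57: 57 ends in 7; 57 = 3 × 19, composite.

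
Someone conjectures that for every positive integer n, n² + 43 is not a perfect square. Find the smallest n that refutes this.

The first 20 eligible values, up to n = 20, all satisfy the conclusion.
n = 21: 21² + 43 = 484 = 22², a perfect square.
Hence n = 21 is a counterexample.

n = 21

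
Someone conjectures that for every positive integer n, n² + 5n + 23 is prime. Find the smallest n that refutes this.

Check each positive integer n in order until n² + 5n + 23 is not prime.
The first 13 eligible values, up to n = 13, all satisfy the conclusion.
n = 14: n² + 5n + 23 = 289 = 17 × 17, composite.

n = 14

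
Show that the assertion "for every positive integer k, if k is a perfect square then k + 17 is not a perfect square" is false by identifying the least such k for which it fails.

k = 64

A counterexample is any positive integer k such that k is a perfect square but k + 17 is a perfect square; we check each in order.
k = 1: 1 + 17 = 18, not a perfect square.
k = 4: 4 + 17 = 21, not a perfect square.
k = 9: 9 + 17 = 26, not a perfect square.
k = 16: 16 + 17 = 33, not a perfect square.
k = 25: 25 + 17 = 42, not a perfect square.
k = 36: 36 + 17 = 53, not a perfect square.
k = 49: 49 + 17 = 66, not a perfect square.
k = 64: 64 = 8² and 64 + 17 = 81 = 9².
Thus k = 64 disproves the claim, and no smaller k works.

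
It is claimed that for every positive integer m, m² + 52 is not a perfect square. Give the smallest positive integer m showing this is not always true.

m = 12

Check each positive integer m in order until m² + 52 is a perfect square.
For m = 1, 2, 3, 4, …, 9, 10, 11 the conclusion holds.
m = 12: 12² + 52 = 196 = 14², a perfect square.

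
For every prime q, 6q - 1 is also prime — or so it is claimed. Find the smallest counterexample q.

The first 4 eligible values, up to q = 7, all satisfy the conclusion.
q = 11: 6q - 1 = 65 = 5 × 13, not prime.
Thus q = 11 disproves the claim, and no smaller q works.

q = 11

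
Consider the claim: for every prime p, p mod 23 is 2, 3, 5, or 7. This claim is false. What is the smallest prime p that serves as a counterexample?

p = 11

The first 4 eligible values, up to p = 7, all satisfy the conclusion.
p = 11: 11 mod 23 = 11 — not in {2, 3, 5, 7}.
So p = 11 is the smallest counterexample.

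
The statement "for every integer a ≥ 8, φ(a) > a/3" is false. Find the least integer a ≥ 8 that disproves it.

We need the least integer a ≥ 8 for which the claim fails.
a = 8: φ(8) = 4 and 8/3 = 8/3, so φ(8) > 8/3.
a = 9: φ(9) = 6 and 9/3 = 3, so φ(9) > 9/3.
a = 10: φ(10) = 4 and 10/3 = 10/3, so φ(10) > 10/3.
a = 11: φ(11) = 10 and 11/3 = 11/3, so φ(11) > 11/3.
a = 12: φ(12) = 4 and 12/3 = 4, so φ(12) ≤ 12/3.
So a = 12 is the smallest counterexample.

a = 12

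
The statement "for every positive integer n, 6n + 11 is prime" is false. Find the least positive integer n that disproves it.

We need the least positive integer n for which 6n + 11 is not prime.
For n = 1, 2, 3 the conclusion holds.
n = 4: 6n + 11 = 35 = 5 × 7, composite.

n = 4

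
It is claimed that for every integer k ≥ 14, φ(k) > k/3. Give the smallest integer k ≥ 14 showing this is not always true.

k = 18

Check each integer k ≥ 14 in order until the claim fails.
k = 14: φ(14) = 6 and 14/3 = 14/3, so φ(14) > 14/3.
k = 15: φ(15) = 8 and 15/3 = 5, so φ(15) > 15/3.
k = 16: φ(16) = 8 and 16/3 = 16/3, so φ(16) > 16/3.
k = 17: φ(17) = 16 and 17/3 = 17/3, so φ(17) > 17/3.
k = 18: φ(18) = 6 and 18/3 = 6, so φ(18) ≤ 18/3.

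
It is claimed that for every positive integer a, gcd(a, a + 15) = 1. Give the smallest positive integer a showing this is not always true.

a = 1: gcd(1, 16) = 1.
a = 2: gcd(2, 17) = 1.
a = 3: gcd(3, 18) = 3.

a = 3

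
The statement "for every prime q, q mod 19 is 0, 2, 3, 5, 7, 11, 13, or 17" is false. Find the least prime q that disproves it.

q = 23

q = 2: 2 mod 19 = 2.
q = 3: 3 mod 19 = 3.
q = 5: 5 mod 19 = 5.
q = 7: 7 mod 19 = 7.
q = 11: 11 mod 19 = 11.
q = 13: 13 mod 19 = 13.
q = 17: 17 mod 19 = 17.
q = 19: 19 mod 19 = 0.
q = 23: 23 mod 19 = 4 — not in {0, 2, 3, 5, 7, 11, 13, 17}.
Hence q = 23 is a counterexample.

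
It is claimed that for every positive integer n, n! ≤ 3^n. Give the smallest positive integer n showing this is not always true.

n = 7

We need the least positive integer n for which n! > 3^n.
n = 1: n! = 1 and 3^n = 3, so 1 ≤ 3.
n = 2: n! = 2 and 3^n = 9, so 2 ≤ 9.
n = 3: n! = 6 and 3^n = 27, so 6 ≤ 27.
n = 4: n! = 24 and 3^n = 81, so 24 ≤ 81.
n = 5: n! = 120 and 3^n = 243, so 120 ≤ 243.
n = 6: n! = 720 and 3^n = 729, so 720 ≤ 729.
n = 7: n! = 5040 and 3^n = 2187, so 5040 > 2187.
Thus n = 7 disproves the claim, and no smaller n works.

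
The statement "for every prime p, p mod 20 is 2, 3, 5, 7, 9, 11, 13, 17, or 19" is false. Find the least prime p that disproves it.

We need the least prime p for which the claim fails.
The first 12 eligible values, up to p = 37, all satisfy the conclusion.
p = 41: 41 mod 20 = 1 — not in {2, 3, 5, 7, 9, 11, 13, 17, 19}.

p = 41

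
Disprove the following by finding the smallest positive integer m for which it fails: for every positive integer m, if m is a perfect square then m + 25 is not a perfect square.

m = 144

We need the least positive integer m for which m is a perfect square but m + 25 is a perfect square.
For m = 1, 4, 9, 16, …, 81, 100, 121 the conclusion holds.
m = 144: 144 = 12² and 144 + 25 = 169 = 13².
Thus m = 144 disproves the claim, and no smaller m works.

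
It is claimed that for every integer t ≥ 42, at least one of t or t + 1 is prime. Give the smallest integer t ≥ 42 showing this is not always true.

t = 42: 43 is prime.
t = 43: 43 is prime.
t = 44: 44 = 2 × 22; 45 = 3 × 15 — both composite.
So t = 44 is the smallest counterexample.

t = 44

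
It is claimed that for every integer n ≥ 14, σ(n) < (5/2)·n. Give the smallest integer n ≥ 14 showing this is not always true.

n = 24

Check each integer n ≥ 14 in order until the claim fails.
The first 10 eligible values, up to n = 23, all satisfy the conclusion.
n = 24: σ(24) = 60; 60 ≥ 60.
So n = 24 is the smallest counterexample.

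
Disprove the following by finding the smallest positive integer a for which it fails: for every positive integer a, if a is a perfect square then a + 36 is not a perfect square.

a = 64

For a = 1, 4, 9, 16, 25, 36, 49 the conclusion holds.
a = 64: 64 = 8² and 64 + 36 = 100 = 10².
Hence a = 64 is a counterexample.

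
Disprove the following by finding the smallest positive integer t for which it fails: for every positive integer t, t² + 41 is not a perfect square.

t = 20

Check each positive integer t in order until t² + 41 is a perfect square.
For t = 1, 2, 3, 4, …, 17, 18, 19 the conclusion holds.
t = 20: 20² + 41 = 441 = 21², a perfect square.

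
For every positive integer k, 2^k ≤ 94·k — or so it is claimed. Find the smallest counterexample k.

k = 10

We need the least positive integer k for which 2^k > 94·k.
The first 9 eligible values, up to k = 9, all satisfy the conclusion.
k = 10: 2^k = 1024 and 94·k = 940, so 1024 > 940.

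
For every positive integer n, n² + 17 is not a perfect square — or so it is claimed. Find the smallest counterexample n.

For n = 1, 2, 3, 4, 5, 6, 7 the conclusion holds.
n = 8: 8² + 17 = 81 = 9², a perfect square.

n = 8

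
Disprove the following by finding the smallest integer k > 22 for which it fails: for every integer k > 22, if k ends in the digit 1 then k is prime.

k = 51

k = 31: 31 ends in 1 and is prime.
k = 41: 41 ends in 1 and is prime.
k = 51: 51 ends in 1; 51 = 3 × 17, composite.
Hence k = 51 is a counterexample.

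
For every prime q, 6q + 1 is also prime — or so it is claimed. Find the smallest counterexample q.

q = 19

Check each prime q in order until 6q + 1 is not prime.
The first 7 eligible values, up to q = 17, all satisfy the conclusion.
q = 19: 6q + 1 = 115 = 5 × 23, not prime.
Hence q = 19 is a counterexample.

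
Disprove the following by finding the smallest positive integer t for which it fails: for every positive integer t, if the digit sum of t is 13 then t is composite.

We need the least positive integer t for which the digit sum of t is 13 but t is prime.
For t = 49, 58 the conclusion holds.
t = 67: digit sum 13; 67 is prime, not composite.
Hence t = 67 is a counterexample.

t = 67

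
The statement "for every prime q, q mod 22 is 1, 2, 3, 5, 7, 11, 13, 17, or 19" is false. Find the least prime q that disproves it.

Check each prime q in order until the claim fails.
For q = 2, 3, 5, 7, 11, 13, 17, 19, 23, 29 the conclusion holds.
q = 31: 31 mod 22 = 9 — not in {1, 2, 3, 5, 7, 11, 13, 17, 19}.

q = 31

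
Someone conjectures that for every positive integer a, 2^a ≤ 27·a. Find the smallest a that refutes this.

a = 8

Check each positive integer a in order until 2^a > 27·a.
For a = 1, 2, 3, 4, 5, 6, 7 the conclusion holds.
a = 8: 2^a = 256 and 27·a = 216, so 256 > 216.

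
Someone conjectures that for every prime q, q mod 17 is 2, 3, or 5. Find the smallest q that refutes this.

q = 7

Check each prime q in order until the claim fails.
q = 2: 2 mod 17 = 2.
q = 3: 3 mod 17 = 3.
q = 5: 5 mod 17 = 5.
q = 7: 7 mod 17 = 7 — not in {2, 3, 5}.
So q = 7 is the smallest counterexample.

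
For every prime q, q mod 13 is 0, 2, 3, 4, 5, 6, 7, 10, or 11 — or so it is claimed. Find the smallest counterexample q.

We need the least prime q for which the claim fails.
The first 14 eligible values, up to q = 43, all satisfy the conclusion.
q = 47: 47 mod 13 = 8 — not in {0, 2, 3, 4, 5, 6, 7, 10, 11}.
Thus q = 47 disproves the claim, and no smaller q works.

q = 47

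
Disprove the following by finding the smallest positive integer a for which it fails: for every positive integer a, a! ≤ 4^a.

a = 9

Check each positive integer a in order until a! > 4^a.
For a = 1, 2, 3, 4, 5, 6, 7, 8 the conclusion holds.
a = 9: a! = 362880 and 4^a = 262144, so 362880 > 262144.
Thus a = 9 disproves the claim, and no smaller a works.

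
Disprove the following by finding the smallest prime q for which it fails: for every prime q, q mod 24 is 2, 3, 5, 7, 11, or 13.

q = 17

A counterexample is any prime q such that the claim fails; we check each in order.
For q = 2, 3, 5, 7, 11, 13 the conclusion holds.
q = 17: 17 mod 24 = 17 — not in {2, 3, 5, 7, 11, 13}.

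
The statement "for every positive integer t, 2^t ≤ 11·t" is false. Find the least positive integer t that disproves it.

Check each positive integer t in order until 2^t > 11·t.
For t = 1, 2, 3, 4, 5, 6 the conclusion holds.
t = 7: 2^t = 128 and 11·t = 77, so 128 > 77.
Thus t = 7 disproves the claim, and no smaller t works.

t = 7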